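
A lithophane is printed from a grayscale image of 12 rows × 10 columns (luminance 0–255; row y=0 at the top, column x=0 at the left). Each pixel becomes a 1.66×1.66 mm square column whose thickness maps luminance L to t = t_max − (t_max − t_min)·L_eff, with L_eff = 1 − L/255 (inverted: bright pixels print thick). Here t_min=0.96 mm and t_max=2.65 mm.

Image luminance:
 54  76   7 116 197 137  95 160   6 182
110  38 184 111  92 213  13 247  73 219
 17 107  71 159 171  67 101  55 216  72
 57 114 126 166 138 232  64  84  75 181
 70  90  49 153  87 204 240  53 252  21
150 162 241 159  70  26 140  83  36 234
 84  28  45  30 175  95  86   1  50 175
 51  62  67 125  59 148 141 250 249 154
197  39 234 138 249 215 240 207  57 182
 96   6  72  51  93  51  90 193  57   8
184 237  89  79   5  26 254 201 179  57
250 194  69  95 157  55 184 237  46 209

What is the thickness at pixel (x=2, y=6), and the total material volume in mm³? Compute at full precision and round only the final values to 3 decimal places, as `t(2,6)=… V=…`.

span = t_max - t_min = 2.65 - 0.96 = 1.690
L(2,6) = 45, L_eff = 1 - 45/255 = 0.823529 (inverted)
t(2,6) = 2.65 - 1.690·0.823529 = 1.258
Σt over all 12·10 pixels = 269236/1275 ≈ 211.1654902
V = pitch²·Σt = 1.66²·269236/1275 = 581.888

t(2,6)=1.258 V=581.888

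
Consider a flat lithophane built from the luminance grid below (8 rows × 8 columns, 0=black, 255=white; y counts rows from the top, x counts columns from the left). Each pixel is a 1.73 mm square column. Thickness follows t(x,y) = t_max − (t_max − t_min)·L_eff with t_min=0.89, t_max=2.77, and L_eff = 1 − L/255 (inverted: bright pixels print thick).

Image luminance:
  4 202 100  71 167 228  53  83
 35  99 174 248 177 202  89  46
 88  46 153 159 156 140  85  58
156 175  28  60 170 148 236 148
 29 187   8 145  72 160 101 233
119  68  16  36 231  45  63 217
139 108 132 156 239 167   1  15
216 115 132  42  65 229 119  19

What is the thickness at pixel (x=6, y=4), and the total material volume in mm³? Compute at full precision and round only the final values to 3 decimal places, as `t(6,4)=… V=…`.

span = t_max - t_min = 2.77 - 0.89 = 1.880
L(6,4) = 101, L_eff = 1 - 101/255 = 0.603922 (inverted)
t(6,4) = 2.77 - 1.880·0.603922 = 1.635
Σt over all 8·8 pixels = 240232/2125 ≈ 113.0503529
V = pitch²·Σt = 1.73²·240232/2125 = 338.348

t(6,4)=1.635 V=338.348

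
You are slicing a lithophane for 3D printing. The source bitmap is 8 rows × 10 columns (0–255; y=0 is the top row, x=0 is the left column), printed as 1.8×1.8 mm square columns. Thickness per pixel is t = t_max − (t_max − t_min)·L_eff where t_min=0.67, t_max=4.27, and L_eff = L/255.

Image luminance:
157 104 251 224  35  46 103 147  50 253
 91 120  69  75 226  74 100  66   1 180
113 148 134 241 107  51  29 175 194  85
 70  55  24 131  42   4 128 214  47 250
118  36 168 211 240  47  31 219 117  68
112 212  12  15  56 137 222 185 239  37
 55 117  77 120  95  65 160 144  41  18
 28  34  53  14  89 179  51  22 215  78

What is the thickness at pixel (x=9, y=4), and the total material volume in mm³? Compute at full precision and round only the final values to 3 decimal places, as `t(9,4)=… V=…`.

span = t_max - t_min = 4.27 - 0.67 = 3.600
L(9,4) = 68, L_eff = 68/255 = 0.266667
t(9,4) = 4.27 - 3.600·0.266667 = 3.310
Σt over all 8·10 pixels = 92674/425 ≈ 218.0564706
V = pitch²·Σt = 1.8²·92674/425 = 706.503

t(9,4)=3.310 V=706.503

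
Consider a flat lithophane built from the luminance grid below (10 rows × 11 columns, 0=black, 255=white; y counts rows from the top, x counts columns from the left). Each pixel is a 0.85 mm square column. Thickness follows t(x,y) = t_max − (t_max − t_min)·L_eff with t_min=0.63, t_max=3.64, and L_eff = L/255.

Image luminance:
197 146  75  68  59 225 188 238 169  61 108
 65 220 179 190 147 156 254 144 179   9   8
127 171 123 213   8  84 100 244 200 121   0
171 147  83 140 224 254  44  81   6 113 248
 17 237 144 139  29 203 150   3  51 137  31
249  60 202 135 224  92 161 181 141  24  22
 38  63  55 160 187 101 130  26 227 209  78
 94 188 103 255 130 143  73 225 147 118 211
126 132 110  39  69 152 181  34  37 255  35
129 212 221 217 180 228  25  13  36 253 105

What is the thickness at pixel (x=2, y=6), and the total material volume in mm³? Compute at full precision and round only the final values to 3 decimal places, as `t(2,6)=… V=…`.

span = t_max - t_min = 3.64 - 0.63 = 3.010
L(2,6) = 55, L_eff = 55/255 = 0.215686
t(2,6) = 3.64 - 3.010·0.215686 = 2.991
Σt over all 10·11 pixels = 5885131/25500 ≈ 230.7894510
V = pitch²·Σt = 0.85²·5885131/25500 = 166.745

t(2,6)=2.991 V=166.745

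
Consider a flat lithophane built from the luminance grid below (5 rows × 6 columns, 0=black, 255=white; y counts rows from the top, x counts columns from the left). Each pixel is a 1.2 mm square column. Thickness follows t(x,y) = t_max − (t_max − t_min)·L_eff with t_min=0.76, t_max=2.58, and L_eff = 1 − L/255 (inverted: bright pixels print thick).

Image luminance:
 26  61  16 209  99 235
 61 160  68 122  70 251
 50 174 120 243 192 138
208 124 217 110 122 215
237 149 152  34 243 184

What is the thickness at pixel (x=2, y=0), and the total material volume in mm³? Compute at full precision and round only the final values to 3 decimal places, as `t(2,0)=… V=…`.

span = t_max - t_min = 2.58 - 0.76 = 1.820
L(2,0) = 16, L_eff = 1 - 16/255 = 0.937255 (inverted)
t(2,0) = 2.58 - 1.820·0.937255 = 0.874
Σt over all 5·6 pixels = 22703/425 ≈ 53.4188235
V = pitch²·Σt = 1.2²·22703/425 = 76.923

t(2,0)=0.874 V=76.923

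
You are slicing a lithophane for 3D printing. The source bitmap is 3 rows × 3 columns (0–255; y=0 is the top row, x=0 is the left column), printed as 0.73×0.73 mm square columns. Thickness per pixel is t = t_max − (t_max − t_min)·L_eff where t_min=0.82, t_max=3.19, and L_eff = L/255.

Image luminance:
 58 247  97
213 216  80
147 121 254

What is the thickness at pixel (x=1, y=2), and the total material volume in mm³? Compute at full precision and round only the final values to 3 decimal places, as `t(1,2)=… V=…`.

t(1,2)=2.065 V=8.202

span = t_max - t_min = 3.19 - 0.82 = 2.370
L(1,2) = 121, L_eff = 121/255 = 0.474510
t(1,2) = 3.19 - 2.370·0.474510 = 2.065
Σt over all 3·3 pixels = 32707/2125 ≈ 15.3915294
V = pitch²·Σt = 0.73²·32707/2125 = 8.202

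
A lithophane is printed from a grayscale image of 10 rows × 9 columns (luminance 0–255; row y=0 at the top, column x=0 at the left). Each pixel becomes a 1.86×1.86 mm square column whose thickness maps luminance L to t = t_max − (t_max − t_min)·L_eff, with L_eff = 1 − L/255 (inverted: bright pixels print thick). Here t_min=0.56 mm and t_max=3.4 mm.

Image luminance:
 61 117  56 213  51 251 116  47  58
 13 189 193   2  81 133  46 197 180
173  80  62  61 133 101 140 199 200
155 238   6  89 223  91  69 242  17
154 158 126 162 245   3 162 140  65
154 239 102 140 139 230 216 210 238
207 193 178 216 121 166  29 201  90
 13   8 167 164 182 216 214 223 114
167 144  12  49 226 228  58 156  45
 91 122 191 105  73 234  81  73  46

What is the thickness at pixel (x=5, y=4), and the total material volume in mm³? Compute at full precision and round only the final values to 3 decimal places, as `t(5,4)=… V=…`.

span = t_max - t_min = 3.4 - 0.56 = 2.840
L(5,4) = 3, L_eff = 1 - 3/255 = 0.988235 (inverted)
t(5,4) = 3.4 - 2.840·0.988235 = 0.593
Σt over all 10·9 pixels = 1171099/6375 ≈ 183.7018039
V = pitch²·Σt = 1.86²·1171099/6375 = 635.535

t(5,4)=0.593 V=635.535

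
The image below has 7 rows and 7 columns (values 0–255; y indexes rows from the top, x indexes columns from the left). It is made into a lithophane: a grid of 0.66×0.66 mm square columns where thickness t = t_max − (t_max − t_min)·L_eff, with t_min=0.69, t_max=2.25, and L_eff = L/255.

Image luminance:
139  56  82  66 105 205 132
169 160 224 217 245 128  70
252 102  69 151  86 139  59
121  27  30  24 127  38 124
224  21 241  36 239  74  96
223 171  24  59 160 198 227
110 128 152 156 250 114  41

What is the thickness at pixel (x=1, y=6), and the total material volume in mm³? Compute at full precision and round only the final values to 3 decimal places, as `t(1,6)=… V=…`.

span = t_max - t_min = 2.25 - 0.69 = 1.560
L(1,6) = 128, L_eff = 128/255 = 0.501961
t(1,6) = 2.25 - 1.560·0.501961 = 1.467
Σt over all 7·7 pixels = 609993/8500 ≈ 71.7638824
V = pitch²·Σt = 0.66²·609993/8500 = 31.260

t(1,6)=1.467 V=31.260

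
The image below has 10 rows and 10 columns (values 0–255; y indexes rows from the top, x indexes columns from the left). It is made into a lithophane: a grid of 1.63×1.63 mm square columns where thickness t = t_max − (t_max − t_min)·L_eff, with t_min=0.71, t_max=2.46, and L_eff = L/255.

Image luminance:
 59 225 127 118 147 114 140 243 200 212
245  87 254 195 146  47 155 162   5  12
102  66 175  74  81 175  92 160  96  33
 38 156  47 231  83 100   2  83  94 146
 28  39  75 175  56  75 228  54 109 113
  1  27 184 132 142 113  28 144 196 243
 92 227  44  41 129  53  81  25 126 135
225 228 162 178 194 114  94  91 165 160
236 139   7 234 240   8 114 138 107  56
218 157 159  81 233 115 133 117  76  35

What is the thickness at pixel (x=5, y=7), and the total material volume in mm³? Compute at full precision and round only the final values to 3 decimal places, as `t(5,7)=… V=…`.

span = t_max - t_min = 2.46 - 0.71 = 1.750
L(5,7) = 114, L_eff = 114/255 = 0.447059
t(5,7) = 2.46 - 1.750·0.447059 = 1.678
Σt over all 10·10 pixels = 41282/255 ≈ 161.8901961
V = pitch²·Σt = 1.63²·41282/255 = 430.126

t(5,7)=1.678 V=430.126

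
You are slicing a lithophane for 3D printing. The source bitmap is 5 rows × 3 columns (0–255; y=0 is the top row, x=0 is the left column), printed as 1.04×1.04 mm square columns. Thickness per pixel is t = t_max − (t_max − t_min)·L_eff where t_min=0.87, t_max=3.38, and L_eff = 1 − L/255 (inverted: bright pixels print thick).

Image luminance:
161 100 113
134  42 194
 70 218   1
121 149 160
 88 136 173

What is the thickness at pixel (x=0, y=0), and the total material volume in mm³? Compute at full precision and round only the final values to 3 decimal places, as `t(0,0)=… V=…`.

t(0,0)=2.455 V=33.917

span = t_max - t_min = 3.38 - 0.87 = 2.510
L(0,0) = 161, L_eff = 1 - 161/255 = 0.368627 (inverted)
t(0,0) = 3.38 - 2.510·0.368627 = 2.455
Σt over all 5·3 pixels = 53309/1700 ≈ 31.3582353
V = pitch²·Σt = 1.04²·53309/1700 = 33.917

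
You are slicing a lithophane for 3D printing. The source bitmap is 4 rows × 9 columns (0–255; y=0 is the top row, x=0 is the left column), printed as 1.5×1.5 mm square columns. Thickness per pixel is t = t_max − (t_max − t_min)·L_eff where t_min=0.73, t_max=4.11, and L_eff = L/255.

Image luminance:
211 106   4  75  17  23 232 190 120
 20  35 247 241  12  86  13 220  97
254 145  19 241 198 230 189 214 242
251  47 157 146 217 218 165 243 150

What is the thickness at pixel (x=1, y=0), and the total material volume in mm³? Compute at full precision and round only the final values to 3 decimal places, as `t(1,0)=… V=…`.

t(1,0)=2.705 V=175.591

span = t_max - t_min = 4.11 - 0.73 = 3.380
L(1,0) = 106, L_eff = 106/255 = 0.415686
t(1,0) = 4.11 - 3.380·0.415686 = 2.705
Σt over all 4·9 pixels = 199003/2550 ≈ 78.0403922
V = pitch²·Σt = 1.5²·199003/2550 = 175.591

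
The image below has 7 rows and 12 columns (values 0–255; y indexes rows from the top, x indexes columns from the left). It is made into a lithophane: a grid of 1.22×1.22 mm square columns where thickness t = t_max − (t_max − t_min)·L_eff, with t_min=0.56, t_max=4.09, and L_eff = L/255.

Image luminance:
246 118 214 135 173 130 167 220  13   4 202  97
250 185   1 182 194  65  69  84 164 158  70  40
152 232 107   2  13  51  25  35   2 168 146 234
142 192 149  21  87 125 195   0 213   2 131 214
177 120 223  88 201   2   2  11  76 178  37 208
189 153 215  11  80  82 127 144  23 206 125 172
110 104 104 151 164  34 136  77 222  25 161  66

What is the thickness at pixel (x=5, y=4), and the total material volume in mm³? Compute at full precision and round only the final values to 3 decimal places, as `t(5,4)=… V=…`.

t(5,4)=4.062 V=304.840

span = t_max - t_min = 4.09 - 0.56 = 3.530
L(5,4) = 2, L_eff = 2/255 = 0.007843
t(5,4) = 4.09 - 3.530·0.007843 = 4.062
Σt over all 7·12 pixels = 1740887/8500 ≈ 204.8102353
V = pitch²·Σt = 1.22²·1740887/8500 = 304.840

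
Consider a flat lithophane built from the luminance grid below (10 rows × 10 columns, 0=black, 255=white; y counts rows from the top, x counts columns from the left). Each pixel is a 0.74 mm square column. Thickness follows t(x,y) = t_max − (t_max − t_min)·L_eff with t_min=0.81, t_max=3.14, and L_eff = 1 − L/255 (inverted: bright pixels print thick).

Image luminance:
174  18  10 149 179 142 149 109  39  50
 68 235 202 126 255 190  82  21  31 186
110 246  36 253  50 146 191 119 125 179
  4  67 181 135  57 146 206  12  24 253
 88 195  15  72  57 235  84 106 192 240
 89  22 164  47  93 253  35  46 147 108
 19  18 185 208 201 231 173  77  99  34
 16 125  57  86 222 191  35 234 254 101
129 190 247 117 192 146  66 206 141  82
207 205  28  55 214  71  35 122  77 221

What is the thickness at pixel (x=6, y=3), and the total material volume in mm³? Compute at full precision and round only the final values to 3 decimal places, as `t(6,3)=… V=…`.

span = t_max - t_min = 3.14 - 0.81 = 2.330
L(6,3) = 206, L_eff = 1 - 206/255 = 0.192157 (inverted)
t(6,3) = 3.14 - 2.330·0.192157 = 2.692
Σt over all 10·10 pixels = 249599/1275 ≈ 195.7639216
V = pitch²·Σt = 0.74²·249599/1275 = 107.200

t(6,3)=2.692 V=107.200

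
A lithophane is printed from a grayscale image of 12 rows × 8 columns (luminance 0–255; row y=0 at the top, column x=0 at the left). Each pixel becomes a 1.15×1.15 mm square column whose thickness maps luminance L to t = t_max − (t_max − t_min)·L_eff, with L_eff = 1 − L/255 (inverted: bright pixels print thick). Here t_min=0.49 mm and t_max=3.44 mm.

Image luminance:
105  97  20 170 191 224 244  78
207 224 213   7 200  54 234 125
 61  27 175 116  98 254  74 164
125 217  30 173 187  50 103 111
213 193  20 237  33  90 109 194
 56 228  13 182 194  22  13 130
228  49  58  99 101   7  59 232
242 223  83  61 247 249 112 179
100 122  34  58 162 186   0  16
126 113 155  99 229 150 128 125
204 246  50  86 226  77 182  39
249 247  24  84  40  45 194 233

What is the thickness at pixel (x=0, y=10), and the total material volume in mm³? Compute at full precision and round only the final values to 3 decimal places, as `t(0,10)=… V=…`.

t(0,10)=2.850 V=254.112

span = t_max - t_min = 3.44 - 0.49 = 2.950
L(0,10) = 204, L_eff = 1 - 204/255 = 0.200000 (inverted)
t(0,10) = 3.44 - 2.950·0.200000 = 2.850
Σt over all 12·8 pixels = 326647/1700 ≈ 192.1452941
V = pitch²·Σt = 1.15²·326647/1700 = 254.112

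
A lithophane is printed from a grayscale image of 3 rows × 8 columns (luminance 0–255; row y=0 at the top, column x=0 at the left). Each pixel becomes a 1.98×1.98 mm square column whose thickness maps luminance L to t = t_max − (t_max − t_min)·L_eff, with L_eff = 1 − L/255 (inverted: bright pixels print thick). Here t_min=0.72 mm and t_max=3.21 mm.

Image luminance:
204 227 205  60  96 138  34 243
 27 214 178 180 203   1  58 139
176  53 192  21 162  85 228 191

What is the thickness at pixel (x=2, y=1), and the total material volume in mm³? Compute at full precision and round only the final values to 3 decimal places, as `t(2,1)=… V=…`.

span = t_max - t_min = 3.21 - 0.72 = 2.490
L(2,1) = 178, L_eff = 1 - 178/255 = 0.301961 (inverted)
t(2,1) = 3.21 - 2.490·0.301961 = 2.458
Σt over all 3·8 pixels = 49.65
V = pitch²·Σt = 1.98²·49.65 = 194.648

t(2,1)=2.458 V=194.648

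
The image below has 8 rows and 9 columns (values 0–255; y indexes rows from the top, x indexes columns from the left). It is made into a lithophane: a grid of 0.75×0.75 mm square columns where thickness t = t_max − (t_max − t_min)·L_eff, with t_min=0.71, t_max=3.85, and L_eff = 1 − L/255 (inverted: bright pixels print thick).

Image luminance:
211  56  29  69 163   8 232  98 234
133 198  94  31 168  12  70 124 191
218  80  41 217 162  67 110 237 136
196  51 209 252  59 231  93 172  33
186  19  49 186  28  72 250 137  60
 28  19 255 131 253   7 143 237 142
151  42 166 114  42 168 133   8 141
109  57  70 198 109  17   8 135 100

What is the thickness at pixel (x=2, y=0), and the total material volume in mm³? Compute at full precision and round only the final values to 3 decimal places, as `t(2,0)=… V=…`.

span = t_max - t_min = 3.85 - 0.71 = 3.140
L(2,0) = 29, L_eff = 1 - 29/255 = 0.886275 (inverted)
t(2,0) = 3.85 - 3.140·0.886275 = 1.067
Σt over all 8·9 pixels = 134041/850 ≈ 157.6952941
V = pitch²·Σt = 0.75²·134041/850 = 88.704

t(2,0)=1.067 V=88.704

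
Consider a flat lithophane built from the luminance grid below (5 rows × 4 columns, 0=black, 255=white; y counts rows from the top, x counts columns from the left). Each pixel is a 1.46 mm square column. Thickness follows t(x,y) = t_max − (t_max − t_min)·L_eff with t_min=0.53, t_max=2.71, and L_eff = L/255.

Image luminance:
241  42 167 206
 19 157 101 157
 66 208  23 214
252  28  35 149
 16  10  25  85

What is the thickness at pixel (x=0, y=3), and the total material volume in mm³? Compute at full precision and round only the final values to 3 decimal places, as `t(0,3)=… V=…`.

span = t_max - t_min = 2.71 - 0.53 = 2.180
L(0,3) = 252, L_eff = 252/255 = 0.988235
t(0,3) = 2.71 - 2.180·0.988235 = 0.556
Σt over all 5·4 pixels = 451141/12750 ≈ 35.3836078
V = pitch²·Σt = 1.46²·451141/12750 = 75.424

t(0,3)=0.556 V=75.424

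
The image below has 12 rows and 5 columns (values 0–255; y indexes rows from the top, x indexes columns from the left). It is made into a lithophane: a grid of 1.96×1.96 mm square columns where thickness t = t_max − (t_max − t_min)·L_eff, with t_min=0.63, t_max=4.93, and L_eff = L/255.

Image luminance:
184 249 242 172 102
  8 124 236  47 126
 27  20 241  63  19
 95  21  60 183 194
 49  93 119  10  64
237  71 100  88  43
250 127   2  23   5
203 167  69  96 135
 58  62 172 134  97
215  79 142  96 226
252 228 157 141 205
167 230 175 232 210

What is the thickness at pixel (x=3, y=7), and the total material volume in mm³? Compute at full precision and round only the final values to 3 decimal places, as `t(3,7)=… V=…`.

span = t_max - t_min = 4.93 - 0.63 = 4.300
L(3,7) = 96, L_eff = 96/255 = 0.376471
t(3,7) = 4.93 - 4.300·0.376471 = 3.311
Σt over all 12·5 pixels = 212842/1275 ≈ 166.9349020
V = pitch²·Σt = 1.96²·212842/1275 = 641.297

t(3,7)=3.311 V=641.297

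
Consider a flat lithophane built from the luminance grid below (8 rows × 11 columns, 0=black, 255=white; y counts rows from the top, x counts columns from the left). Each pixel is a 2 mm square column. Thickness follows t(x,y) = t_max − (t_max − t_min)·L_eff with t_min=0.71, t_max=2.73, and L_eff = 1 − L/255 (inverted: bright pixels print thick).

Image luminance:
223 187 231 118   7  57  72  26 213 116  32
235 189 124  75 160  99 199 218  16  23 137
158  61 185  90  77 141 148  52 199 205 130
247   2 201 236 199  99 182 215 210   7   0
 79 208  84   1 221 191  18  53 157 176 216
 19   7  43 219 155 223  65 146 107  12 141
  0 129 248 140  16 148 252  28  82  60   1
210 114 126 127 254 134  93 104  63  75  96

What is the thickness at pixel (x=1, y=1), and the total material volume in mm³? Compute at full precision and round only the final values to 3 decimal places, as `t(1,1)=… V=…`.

t(1,1)=2.207 V=593.463

span = t_max - t_min = 2.73 - 0.71 = 2.020
L(1,1) = 189, L_eff = 1 - 189/255 = 0.258824 (inverted)
t(1,1) = 2.73 - 2.020·0.258824 = 2.207
Σt over all 8·11 pixels = 315277/2125 ≈ 148.3656471
V = pitch²·Σt = 2²·315277/2125 = 593.463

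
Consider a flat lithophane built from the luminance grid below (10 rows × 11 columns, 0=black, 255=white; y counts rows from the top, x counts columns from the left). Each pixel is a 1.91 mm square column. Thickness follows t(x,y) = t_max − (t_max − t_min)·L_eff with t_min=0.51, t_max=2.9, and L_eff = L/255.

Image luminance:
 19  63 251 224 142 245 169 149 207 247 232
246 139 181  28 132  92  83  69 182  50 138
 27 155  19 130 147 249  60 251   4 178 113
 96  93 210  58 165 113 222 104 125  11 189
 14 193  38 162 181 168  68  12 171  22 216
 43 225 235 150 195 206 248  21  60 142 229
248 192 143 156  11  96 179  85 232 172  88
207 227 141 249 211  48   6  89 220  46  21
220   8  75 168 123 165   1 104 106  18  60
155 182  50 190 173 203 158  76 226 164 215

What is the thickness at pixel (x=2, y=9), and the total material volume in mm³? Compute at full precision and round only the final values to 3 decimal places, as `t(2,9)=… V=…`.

span = t_max - t_min = 2.9 - 0.51 = 2.390
L(2,9) = 50, L_eff = 50/255 = 0.196078
t(2,9) = 2.9 - 2.390·0.196078 = 2.431
Σt over all 10·11 pixels = 1523431/8500 ≈ 179.2271765
V = pitch²·Σt = 1.91²·1523431/8500 = 653.839

t(2,9)=2.431 V=653.839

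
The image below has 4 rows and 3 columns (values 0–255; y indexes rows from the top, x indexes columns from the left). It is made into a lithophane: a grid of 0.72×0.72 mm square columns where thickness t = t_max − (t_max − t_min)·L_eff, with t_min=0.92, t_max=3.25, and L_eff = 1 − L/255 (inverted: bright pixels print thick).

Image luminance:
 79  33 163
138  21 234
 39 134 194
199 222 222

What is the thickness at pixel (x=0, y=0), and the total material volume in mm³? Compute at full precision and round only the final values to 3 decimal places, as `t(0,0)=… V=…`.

span = t_max - t_min = 3.25 - 0.92 = 2.330
L(0,0) = 79, L_eff = 1 - 79/255 = 0.690196 (inverted)
t(0,0) = 3.25 - 2.330·0.690196 = 1.642
Σt over all 4·3 pixels = 336247/12750 ≈ 26.3723137
V = pitch²·Σt = 0.72²·336247/12750 = 13.671

t(0,0)=1.642 V=13.671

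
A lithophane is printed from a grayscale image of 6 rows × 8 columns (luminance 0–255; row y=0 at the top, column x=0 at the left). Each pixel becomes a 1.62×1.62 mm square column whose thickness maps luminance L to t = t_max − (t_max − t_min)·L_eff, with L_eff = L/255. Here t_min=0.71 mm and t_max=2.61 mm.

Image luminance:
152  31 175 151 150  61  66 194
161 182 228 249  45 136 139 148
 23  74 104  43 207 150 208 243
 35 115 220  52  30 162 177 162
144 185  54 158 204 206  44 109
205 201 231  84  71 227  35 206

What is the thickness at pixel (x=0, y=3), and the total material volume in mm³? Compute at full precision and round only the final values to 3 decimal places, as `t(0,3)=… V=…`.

span = t_max - t_min = 2.61 - 0.71 = 1.900
L(0,3) = 35, L_eff = 35/255 = 0.137255
t(0,3) = 2.61 - 1.900·0.137255 = 2.349
Σt over all 6·8 pixels = 193361/2550 ≈ 75.8278431
V = pitch²·Σt = 1.62²·193361/2550 = 199.003

t(0,3)=2.349 V=199.003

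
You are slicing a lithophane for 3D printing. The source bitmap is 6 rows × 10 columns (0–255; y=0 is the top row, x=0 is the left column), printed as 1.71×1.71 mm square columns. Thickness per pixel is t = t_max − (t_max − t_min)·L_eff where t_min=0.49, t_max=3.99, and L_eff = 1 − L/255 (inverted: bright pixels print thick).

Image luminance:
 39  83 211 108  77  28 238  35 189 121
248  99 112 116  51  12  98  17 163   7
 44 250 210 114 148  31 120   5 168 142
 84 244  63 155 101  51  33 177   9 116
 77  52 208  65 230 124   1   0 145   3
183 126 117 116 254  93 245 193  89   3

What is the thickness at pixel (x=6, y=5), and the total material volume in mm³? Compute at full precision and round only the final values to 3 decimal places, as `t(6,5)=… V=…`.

span = t_max - t_min = 3.99 - 0.49 = 3.500
L(6,5) = 245, L_eff = 1 - 245/255 = 0.039216 (inverted)
t(6,5) = 3.99 - 3.500·0.039216 = 3.853
Σt over all 6·10 pixels = 61481/510 ≈ 120.5509804
V = pitch²·Σt = 1.71²·61481/510 = 352.503

t(6,5)=3.853 V=352.503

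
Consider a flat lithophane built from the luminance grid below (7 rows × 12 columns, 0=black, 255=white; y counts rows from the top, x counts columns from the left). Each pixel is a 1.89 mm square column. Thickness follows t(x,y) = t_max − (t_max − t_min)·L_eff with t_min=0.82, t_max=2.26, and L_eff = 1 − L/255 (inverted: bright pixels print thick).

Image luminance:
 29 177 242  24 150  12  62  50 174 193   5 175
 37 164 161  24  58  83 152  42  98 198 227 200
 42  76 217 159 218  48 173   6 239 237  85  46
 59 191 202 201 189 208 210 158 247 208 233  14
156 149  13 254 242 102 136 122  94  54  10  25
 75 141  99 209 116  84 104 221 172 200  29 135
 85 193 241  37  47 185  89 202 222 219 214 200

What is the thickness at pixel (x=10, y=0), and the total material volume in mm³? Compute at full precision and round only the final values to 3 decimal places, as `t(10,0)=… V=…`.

span = t_max - t_min = 2.26 - 0.82 = 1.440
L(10,0) = 5, L_eff = 1 - 5/255 = 0.980392 (inverted)
t(10,0) = 2.26 - 1.440·0.980392 = 0.848
Σt over all 7·12 pixels = 281718/2125 ≈ 132.5731765
V = pitch²·Σt = 1.89²·281718/2125 = 473.565

t(10,0)=0.848 V=473.565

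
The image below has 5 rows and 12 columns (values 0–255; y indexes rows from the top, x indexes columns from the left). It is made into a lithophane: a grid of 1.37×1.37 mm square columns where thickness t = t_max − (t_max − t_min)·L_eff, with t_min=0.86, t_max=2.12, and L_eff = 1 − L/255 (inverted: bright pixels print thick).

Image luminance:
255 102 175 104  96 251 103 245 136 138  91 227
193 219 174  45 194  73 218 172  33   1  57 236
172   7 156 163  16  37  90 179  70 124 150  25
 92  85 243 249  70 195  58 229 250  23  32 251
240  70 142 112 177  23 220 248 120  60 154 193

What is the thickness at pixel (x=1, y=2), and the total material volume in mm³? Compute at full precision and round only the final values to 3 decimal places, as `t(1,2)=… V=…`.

span = t_max - t_min = 2.12 - 0.86 = 1.260
L(1,2) = 7, L_eff = 1 - 7/255 = 0.972549 (inverted)
t(1,2) = 2.12 - 1.260·0.972549 = 0.895
Σt over all 5·12 pixels = 392823/4250 ≈ 92.4289412
V = pitch²·Σt = 1.37²·392823/4250 = 173.480

t(1,2)=0.895 V=173.480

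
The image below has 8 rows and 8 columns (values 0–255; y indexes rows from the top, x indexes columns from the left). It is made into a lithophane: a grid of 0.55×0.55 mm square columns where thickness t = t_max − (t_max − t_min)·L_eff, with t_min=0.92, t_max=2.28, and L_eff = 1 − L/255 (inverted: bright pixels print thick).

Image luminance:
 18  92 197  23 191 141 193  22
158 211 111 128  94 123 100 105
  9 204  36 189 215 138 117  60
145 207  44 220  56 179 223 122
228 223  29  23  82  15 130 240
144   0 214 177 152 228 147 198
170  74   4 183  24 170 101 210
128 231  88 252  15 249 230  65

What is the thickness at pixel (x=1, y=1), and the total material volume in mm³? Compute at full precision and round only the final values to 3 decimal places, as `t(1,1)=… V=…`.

t(1,1)=2.045 V=31.516

span = t_max - t_min = 2.28 - 0.92 = 1.360
L(1,1) = 211, L_eff = 1 - 211/255 = 0.172549 (inverted)
t(1,1) = 2.28 - 1.360·0.172549 = 2.045
Σt over all 8·8 pixels = 7814/75 ≈ 104.1866667
V = pitch²·Σt = 0.55²·7814/75 = 31.516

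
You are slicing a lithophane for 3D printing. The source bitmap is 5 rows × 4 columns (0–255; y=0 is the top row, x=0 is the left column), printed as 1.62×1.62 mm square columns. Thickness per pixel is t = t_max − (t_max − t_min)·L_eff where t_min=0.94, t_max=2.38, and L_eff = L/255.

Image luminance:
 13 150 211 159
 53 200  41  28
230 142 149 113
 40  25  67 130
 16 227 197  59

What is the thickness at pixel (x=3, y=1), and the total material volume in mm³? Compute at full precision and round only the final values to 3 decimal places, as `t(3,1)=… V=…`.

span = t_max - t_min = 2.38 - 0.94 = 1.440
L(3,1) = 28, L_eff = 28/255 = 0.109804
t(3,1) = 2.38 - 1.440·0.109804 = 2.222
Σt over all 5·4 pixels = 2966/85 ≈ 34.8941176
V = pitch²·Σt = 1.62²·2966/85 = 91.576

t(3,1)=2.222 V=91.576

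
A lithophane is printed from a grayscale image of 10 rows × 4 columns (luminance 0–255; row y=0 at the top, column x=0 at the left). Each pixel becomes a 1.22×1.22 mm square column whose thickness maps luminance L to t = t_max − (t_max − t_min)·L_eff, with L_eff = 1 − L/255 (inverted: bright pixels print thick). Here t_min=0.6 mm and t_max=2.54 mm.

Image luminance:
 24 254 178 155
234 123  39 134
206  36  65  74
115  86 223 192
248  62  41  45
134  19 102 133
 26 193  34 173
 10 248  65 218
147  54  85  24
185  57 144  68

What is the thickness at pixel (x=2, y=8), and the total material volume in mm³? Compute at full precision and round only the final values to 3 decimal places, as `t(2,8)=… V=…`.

span = t_max - t_min = 2.54 - 0.6 = 1.940
L(2,8) = 85, L_eff = 1 - 85/255 = 0.666667 (inverted)
t(2,8) = 2.54 - 1.940·0.666667 = 1.247
Σt over all 10·4 pixels = 252447/4250 ≈ 59.3992941
V = pitch²·Σt = 1.22²·252447/4250 = 88.410

t(2,8)=1.247 V=88.410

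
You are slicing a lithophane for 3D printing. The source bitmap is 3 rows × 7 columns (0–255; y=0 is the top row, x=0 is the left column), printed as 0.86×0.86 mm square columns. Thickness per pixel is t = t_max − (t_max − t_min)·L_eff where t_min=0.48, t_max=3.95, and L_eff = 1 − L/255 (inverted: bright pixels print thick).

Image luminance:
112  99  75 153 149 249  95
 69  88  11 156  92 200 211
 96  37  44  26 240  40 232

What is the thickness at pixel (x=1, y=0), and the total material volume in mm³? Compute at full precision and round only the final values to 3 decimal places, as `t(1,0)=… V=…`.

t(1,0)=1.827 V=32.354

span = t_max - t_min = 3.95 - 0.48 = 3.470
L(1,0) = 99, L_eff = 1 - 99/255 = 0.611765 (inverted)
t(1,0) = 3.95 - 3.470·0.611765 = 1.827
Σt over all 3·7 pixels = 557759/12750 ≈ 43.7458039
V = pitch²·Σt = 0.86²·557759/12750 = 32.354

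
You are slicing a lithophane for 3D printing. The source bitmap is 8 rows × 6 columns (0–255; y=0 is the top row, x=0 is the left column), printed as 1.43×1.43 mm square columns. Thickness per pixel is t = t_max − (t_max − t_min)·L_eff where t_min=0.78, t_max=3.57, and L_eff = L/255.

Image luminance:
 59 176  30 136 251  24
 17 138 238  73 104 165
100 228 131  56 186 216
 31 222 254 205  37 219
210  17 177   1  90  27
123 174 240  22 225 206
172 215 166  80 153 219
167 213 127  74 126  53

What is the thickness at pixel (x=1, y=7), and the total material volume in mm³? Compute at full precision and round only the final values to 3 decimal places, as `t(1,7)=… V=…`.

t(1,7)=1.240 V=203.352

span = t_max - t_min = 3.57 - 0.78 = 2.790
L(1,7) = 213, L_eff = 213/255 = 0.835294
t(1,7) = 3.57 - 2.790·0.835294 = 1.240
Σt over all 8·6 pixels = 845271/8500 ≈ 99.4436471
V = pitch²·Σt = 1.43²·845271/8500 = 203.352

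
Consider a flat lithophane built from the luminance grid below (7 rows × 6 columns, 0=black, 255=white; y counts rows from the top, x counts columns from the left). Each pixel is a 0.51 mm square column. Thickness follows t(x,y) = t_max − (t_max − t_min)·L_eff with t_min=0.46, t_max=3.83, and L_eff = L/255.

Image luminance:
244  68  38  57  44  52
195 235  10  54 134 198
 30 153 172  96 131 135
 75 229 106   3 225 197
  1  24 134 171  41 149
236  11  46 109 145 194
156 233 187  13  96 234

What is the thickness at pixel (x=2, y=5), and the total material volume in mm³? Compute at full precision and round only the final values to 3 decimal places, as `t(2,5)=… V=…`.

span = t_max - t_min = 3.83 - 0.46 = 3.370
L(2,5) = 46, L_eff = 46/255 = 0.180392
t(2,5) = 3.83 - 3.370·0.180392 = 3.222
Σt over all 7·6 pixels = 798791/8500 ≈ 93.9754118
V = pitch²·Σt = 0.51²·798791/8500 = 24.443

t(2,5)=3.222 V=24.443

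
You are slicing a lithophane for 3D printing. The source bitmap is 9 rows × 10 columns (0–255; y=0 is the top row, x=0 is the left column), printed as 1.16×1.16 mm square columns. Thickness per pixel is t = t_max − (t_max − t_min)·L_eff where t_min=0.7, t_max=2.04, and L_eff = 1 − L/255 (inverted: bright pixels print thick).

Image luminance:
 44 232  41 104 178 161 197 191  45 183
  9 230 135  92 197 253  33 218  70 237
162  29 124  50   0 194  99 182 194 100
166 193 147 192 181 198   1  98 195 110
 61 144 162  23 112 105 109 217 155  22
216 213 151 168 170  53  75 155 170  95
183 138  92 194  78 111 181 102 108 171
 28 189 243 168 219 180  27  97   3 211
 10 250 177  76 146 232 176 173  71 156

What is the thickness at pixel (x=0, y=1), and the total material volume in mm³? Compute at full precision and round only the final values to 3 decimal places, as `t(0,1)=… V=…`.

t(0,1)=0.747 V=171.258

span = t_max - t_min = 2.04 - 0.7 = 1.340
L(0,1) = 9, L_eff = 1 - 9/255 = 0.964706 (inverted)
t(0,1) = 2.04 - 1.340·0.964706 = 0.747
Σt over all 9·10 pixels = 540909/4250 ≈ 127.2727059
V = pitch²·Σt = 1.16²·540909/4250 = 171.258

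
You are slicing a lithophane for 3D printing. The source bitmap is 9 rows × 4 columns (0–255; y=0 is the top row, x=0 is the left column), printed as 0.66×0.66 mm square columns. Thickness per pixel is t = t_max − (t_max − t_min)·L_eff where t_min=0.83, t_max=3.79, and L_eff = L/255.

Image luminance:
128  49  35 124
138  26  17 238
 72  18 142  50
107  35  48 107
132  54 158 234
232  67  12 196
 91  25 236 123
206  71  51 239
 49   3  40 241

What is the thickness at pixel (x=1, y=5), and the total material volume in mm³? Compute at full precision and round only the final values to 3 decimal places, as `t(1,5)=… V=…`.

t(1,5)=3.012 V=40.249

span = t_max - t_min = 3.79 - 0.83 = 2.960
L(1,5) = 67, L_eff = 67/255 = 0.262745
t(1,5) = 3.79 - 2.960·0.262745 = 3.012
Σt over all 9·4 pixels = 589049/6375 ≈ 92.3998431
V = pitch²·Σt = 0.66²·589049/6375 = 40.249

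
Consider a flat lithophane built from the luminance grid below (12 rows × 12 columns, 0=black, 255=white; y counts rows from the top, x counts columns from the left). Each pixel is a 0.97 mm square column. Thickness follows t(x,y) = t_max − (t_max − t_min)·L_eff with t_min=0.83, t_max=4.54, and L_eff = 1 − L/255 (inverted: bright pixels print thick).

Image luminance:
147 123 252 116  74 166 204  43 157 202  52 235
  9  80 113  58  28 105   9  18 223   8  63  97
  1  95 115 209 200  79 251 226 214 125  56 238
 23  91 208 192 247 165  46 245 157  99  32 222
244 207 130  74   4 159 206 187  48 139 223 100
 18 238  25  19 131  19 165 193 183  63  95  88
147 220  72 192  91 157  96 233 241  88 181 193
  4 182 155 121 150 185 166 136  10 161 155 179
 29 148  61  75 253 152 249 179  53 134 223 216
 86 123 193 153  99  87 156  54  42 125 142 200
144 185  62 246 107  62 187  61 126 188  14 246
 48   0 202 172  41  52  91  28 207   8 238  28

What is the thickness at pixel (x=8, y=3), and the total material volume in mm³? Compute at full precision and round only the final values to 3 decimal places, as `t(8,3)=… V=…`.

span = t_max - t_min = 4.54 - 0.83 = 3.710
L(8,3) = 157, L_eff = 1 - 157/255 = 0.384314 (inverted)
t(8,3) = 4.54 - 3.710·0.384314 = 3.114
Σt over all 12·12 pixels = 4967873/12750 ≈ 389.6370980
V = pitch²·Σt = 0.97²·4967873/12750 = 366.610

t(8,3)=3.114 V=366.610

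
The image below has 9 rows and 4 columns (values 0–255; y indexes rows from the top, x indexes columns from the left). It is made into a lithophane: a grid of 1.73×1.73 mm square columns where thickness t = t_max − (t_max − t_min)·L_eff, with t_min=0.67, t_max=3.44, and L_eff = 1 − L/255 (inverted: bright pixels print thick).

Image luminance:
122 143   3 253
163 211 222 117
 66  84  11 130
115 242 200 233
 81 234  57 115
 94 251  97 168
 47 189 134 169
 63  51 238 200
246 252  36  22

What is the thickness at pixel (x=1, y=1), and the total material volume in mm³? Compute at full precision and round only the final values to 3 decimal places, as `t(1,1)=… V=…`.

span = t_max - t_min = 3.44 - 0.67 = 2.770
L(1,1) = 211, L_eff = 1 - 211/255 = 0.172549 (inverted)
t(1,1) = 3.44 - 2.770·0.172549 = 2.962
Σt over all 9·4 pixels = 2016403/25500 ≈ 79.0746275
V = pitch²·Σt = 1.73²·2016403/25500 = 236.662

t(1,1)=2.962 V=236.662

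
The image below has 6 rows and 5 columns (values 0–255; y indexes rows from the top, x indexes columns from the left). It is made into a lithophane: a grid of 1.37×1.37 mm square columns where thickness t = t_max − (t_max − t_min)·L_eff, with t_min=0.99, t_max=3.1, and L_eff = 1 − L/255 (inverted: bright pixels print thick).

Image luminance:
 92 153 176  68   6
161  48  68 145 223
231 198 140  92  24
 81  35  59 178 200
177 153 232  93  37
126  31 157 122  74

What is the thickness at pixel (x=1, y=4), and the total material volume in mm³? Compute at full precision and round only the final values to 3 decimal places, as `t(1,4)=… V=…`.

t(1,4)=2.256 V=111.343

span = t_max - t_min = 3.1 - 0.99 = 2.110
L(1,4) = 153, L_eff = 1 - 153/255 = 0.400000 (inverted)
t(1,4) = 3.1 - 2.110·0.400000 = 2.256
Σt over all 6·5 pixels = 151273/2550 ≈ 59.3227451
V = pitch²·Σt = 1.37²·151273/2550 = 111.343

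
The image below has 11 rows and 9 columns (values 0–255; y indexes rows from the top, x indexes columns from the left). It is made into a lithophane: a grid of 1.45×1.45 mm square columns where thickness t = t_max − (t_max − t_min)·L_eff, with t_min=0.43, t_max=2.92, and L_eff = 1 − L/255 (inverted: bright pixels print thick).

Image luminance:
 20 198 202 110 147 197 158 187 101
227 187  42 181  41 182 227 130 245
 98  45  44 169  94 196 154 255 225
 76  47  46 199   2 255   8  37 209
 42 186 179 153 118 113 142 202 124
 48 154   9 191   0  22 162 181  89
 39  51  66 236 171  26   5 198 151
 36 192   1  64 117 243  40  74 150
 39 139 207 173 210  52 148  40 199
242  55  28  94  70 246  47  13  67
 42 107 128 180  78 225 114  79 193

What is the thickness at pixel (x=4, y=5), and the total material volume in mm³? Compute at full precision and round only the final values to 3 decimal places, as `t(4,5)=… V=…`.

span = t_max - t_min = 2.92 - 0.43 = 2.490
L(4,5) = 0, L_eff = 1 - 0/255 = 1.000000 (inverted)
t(4,5) = 2.92 - 2.490·1.000000 = 0.430
Σt over all 11·9 pixels = 684359/4250 ≈ 161.0256471
V = pitch²·Σt = 1.45²·684359/4250 = 338.556

t(4,5)=0.430 V=338.556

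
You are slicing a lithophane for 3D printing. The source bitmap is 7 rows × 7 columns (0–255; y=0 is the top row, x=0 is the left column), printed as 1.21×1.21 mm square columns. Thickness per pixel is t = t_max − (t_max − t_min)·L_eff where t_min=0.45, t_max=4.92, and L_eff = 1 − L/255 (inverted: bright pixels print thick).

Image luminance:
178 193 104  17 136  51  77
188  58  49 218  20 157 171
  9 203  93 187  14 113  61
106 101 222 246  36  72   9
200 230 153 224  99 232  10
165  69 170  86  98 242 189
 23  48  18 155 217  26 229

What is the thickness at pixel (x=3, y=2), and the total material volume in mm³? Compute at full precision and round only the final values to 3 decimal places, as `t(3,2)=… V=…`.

t(3,2)=3.728 V=185.554

span = t_max - t_min = 4.92 - 0.45 = 4.470
L(3,2) = 187, L_eff = 1 - 187/255 = 0.266667 (inverted)
t(3,2) = 4.92 - 4.470·0.266667 = 3.728
Σt over all 7·7 pixels = 1077253/8500 ≈ 126.7356471
V = pitch²·Σt = 1.21²·1077253/8500 = 185.554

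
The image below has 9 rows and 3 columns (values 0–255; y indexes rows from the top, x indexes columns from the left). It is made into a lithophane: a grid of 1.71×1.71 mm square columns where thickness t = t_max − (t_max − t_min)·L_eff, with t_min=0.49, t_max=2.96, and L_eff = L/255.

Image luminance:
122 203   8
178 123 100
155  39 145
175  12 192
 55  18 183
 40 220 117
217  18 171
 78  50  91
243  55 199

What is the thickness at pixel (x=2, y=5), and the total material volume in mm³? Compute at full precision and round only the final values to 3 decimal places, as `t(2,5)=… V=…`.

t(2,5)=1.827 V=142.860

span = t_max - t_min = 2.96 - 0.49 = 2.470
L(2,5) = 117, L_eff = 117/255 = 0.458824
t(2,5) = 2.96 - 2.470·0.458824 = 1.827
Σt over all 9·3 pixels = 415277/8500 ≈ 48.8561176
V = pitch²·Σt = 1.71²·415277/8500 = 142.860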